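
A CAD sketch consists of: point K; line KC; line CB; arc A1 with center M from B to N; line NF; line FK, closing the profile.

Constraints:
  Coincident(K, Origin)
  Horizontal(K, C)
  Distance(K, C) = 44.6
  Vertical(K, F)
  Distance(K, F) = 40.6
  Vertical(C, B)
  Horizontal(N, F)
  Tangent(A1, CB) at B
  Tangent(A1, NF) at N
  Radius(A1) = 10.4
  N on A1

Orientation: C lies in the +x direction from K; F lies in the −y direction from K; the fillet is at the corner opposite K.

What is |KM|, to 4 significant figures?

45.63

KF is vertical with |KF| = 40.6 and F on the −y side, so F = (0.000, -40.60). The virtual corner opposite K is at (44.60, -40.60). Since A1 is tangent to CB there, MB ⟂ CB and tangency of A1 to NF means the radius MN is perpendicular to NF, with radius 10.4, so the center M sits 10.4 in from both sides at M = (34.20, -30.20). Then |KM| = |M − K| = 45.63.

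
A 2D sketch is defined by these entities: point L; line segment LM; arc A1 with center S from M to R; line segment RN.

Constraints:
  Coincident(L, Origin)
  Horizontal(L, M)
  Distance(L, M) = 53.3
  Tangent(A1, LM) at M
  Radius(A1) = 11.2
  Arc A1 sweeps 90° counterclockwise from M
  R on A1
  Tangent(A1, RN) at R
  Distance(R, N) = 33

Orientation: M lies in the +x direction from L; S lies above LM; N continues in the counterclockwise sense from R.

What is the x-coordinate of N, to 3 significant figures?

64.5

On A1, M sits at bearing -90° from S; a 90° counterclockwise sweep puts R at bearing 0°, so R = S + 11.2·(cos 0°, sin 0°) = (64.5, 11.2). Since A1 is tangent to RN there, SR ⟂ RN, so RN runs along (−sin 0°, cos 0°); with |RN| = 33.0, N = (64.5, 44.2). So N.x = 64.5.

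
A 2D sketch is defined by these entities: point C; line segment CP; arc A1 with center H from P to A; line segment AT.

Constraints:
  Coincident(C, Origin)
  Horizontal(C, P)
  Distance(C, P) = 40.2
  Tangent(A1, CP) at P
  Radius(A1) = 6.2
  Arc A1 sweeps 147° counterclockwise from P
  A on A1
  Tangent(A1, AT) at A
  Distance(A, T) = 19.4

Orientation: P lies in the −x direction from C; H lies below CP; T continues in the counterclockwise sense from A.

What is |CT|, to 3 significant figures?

35.0

C is at the origin; C and P share the same y with |CP| = 40.2 and P on the −x side, so P = (-40.2, 0.00). Tangency of A1 to CP means the radius HP is perpendicular to CP, so H = P + (0, -6.2) = (-40.2, -6.20). On A1, P sits at bearing 90° from H; a 147° counterclockwise sweep puts A at bearing 237°, so A = H + 6.2·(cos 237°, sin 237°) = (-43.6, -11.4). The tangent condition forces HA to be normal to AT, so AT runs along (−sin 237°, cos 237°); with |AT| = 19.4, T = (-27.3, -22.0). Then |CT| = |T − C| = 35.0.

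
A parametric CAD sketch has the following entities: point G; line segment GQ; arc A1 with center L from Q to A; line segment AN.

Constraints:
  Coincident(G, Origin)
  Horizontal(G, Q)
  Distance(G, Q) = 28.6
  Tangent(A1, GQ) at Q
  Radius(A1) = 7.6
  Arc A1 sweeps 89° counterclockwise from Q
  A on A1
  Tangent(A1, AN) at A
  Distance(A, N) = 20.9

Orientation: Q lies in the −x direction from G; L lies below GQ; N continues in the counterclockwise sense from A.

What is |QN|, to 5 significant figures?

29.461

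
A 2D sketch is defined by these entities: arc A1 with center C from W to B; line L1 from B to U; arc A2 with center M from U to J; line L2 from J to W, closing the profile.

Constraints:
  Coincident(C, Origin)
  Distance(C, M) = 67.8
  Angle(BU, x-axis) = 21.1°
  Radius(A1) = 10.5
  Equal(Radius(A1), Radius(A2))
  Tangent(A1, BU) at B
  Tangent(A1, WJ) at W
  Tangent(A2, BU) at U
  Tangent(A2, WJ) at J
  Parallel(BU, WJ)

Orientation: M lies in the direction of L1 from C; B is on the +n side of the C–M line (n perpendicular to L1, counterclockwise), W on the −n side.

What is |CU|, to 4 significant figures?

68.61

The slot axis is L1's direction at 21.1°, so u = (cos 21.1°, sin 21.1°) = (0.9330, 0.3600) and n = (−sin 21.1°, cos 21.1°) = (-0.3600, 0.9330). C is at the origin and M lies 67.8 along u from C, so M = 67.8·u = (63.25, 24.41). Tangency of A1 to both parallel lines with radius 10.5 puts B and W at C ± 10.5·n: B = (-3.780, 9.796), W = (3.780, -9.796). Equal radii place U and J the same way about M: U = M + 10.5·n = (59.47, 34.20), J = M − 10.5·n = (67.03, 14.61). Then |CU| = |U − C| = 68.61.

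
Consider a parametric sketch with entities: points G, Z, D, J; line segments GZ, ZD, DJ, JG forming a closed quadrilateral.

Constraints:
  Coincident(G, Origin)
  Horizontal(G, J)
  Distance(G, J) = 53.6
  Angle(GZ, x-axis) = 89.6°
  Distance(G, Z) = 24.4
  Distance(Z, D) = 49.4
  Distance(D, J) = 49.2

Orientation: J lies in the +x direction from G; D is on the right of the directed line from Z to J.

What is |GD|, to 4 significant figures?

26.13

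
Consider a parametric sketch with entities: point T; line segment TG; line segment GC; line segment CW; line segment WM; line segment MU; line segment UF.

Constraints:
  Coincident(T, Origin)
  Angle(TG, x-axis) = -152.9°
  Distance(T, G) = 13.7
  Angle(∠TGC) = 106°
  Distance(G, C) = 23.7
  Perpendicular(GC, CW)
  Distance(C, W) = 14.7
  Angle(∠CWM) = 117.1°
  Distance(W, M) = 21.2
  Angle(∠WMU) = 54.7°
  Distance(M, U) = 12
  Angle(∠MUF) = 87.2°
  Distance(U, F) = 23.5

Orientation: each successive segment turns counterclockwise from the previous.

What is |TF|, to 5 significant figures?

33.599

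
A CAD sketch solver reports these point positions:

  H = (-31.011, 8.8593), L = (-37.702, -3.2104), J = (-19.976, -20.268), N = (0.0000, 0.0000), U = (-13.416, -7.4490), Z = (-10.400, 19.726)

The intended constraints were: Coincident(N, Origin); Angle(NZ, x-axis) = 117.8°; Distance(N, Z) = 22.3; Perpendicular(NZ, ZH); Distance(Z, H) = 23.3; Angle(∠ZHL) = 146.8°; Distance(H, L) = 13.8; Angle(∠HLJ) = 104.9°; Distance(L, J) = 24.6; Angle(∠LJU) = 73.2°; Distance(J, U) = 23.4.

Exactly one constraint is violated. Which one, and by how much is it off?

Distance(J, U) = 23.4 — off by 9.00.

N = (0.00, 0.00) ✓; NZ at 117.8° ✓; |NZ| = 22.30 ✓; ∠(NZ, ZH) = 90.00° ✓; |ZH| = 23.30 ✓; ∠ZHL = 146.8° ✓; |HL| = 13.80 ✓; ∠HLJ = 104.9° ✓; |LJ| = 24.60 ✓; ∠LJU = 73.20° ✓; |JU| = 14.40 ✗.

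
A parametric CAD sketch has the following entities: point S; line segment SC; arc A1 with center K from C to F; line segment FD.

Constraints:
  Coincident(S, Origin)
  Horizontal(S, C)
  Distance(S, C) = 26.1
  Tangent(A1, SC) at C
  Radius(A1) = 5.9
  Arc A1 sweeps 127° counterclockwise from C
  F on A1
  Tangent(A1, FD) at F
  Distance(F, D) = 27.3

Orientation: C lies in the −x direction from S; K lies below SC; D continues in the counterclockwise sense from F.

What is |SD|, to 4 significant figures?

34.40

S is at the origin; SC is horizontal with |SC| = 26.1 and C on the −x side, so C = (-26.10, 0.000). Since A1 is tangent to SC there, KC ⟂ SC, so K = C + (0, -5.9) = (-26.10, -5.900). On A1, C sits at bearing 90° from K; a 127° counterclockwise sweep puts F at bearing 217°, so F = K + 5.9·(cos 217°, sin 217°) = (-30.81, -9.451). Tangency of A1 to FD means the radius KF is perpendicular to FD, so FD runs along (−sin 217°, cos 217°); with |FD| = 27.3, D = (-14.38, -31.25). Then |SD| = |D − S| = 34.40.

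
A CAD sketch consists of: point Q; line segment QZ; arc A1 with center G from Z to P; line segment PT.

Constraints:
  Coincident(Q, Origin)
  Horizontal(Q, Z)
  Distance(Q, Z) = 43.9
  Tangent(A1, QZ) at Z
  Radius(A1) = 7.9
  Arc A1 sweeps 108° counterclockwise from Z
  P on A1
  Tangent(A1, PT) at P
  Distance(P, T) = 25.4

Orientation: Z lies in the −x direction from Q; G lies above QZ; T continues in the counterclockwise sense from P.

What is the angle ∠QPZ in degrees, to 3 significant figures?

110°

Q is at the origin; Q and Z share the same y with |QZ| = 43.9 and Z on the −x side, so Z = (-43.9, 0.00). Since A1 is tangent to QZ there, GZ ⟂ QZ, so G = Z + (0, 7.9) = (-43.9, 7.90). On A1, Z sits at bearing -90° from G; a 108° counterclockwise sweep puts P at bearing 18°, so P = G + 7.9·(cos 18°, sin 18°) = (-36.4, 10.3). Then cos ∠QPZ = PQ·PZ / (|PQ||PZ|), giving 110°.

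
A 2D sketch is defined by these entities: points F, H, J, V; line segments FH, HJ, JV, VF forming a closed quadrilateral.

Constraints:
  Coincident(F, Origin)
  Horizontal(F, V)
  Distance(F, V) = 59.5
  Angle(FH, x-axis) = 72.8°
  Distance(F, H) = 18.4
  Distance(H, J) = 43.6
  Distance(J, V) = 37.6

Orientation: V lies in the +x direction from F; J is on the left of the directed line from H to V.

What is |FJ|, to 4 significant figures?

57.30

Checks: |HJ| = 43.60 ✓; |JV| = 37.60 ✓.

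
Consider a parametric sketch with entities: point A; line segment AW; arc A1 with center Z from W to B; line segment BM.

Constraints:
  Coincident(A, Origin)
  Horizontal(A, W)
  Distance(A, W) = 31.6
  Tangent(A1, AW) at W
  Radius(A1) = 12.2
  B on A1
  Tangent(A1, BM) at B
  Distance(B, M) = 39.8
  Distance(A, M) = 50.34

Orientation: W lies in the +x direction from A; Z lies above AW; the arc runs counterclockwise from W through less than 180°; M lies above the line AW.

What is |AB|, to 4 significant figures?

45.29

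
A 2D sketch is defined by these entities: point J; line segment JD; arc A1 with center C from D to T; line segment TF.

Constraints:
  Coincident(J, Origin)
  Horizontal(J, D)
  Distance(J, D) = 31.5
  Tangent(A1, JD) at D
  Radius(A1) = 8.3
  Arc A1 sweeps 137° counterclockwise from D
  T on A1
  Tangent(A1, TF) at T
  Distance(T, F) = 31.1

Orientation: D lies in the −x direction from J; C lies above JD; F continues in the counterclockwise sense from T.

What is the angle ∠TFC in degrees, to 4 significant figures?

14.94°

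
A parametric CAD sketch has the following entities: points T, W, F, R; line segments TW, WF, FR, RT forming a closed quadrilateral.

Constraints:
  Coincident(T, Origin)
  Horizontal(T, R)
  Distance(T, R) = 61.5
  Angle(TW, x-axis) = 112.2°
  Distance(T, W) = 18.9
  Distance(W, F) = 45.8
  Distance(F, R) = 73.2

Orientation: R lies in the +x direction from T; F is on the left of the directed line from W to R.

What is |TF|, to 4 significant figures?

59.29

T is at the origin; T and R share the same y with |TR| = 61.5 and R in +x, so R = (61.5, 0). TW runs at 112.2° with |TW| = 18.9, so W = (-7.141, 17.50). F is determined by |WF| = 45.8 and |FR| = 73.2 together: it lies at the intersection of circle(W, 45.8) and circle(R, 73.2). With |WR| = 70.84, the foot of the radical line on WR is 12.40 from W and the perpendicular offset is √(45.8² − 12.40²) = 44.09. Taking the left-of-WR solution: F = (15.77, 57.16).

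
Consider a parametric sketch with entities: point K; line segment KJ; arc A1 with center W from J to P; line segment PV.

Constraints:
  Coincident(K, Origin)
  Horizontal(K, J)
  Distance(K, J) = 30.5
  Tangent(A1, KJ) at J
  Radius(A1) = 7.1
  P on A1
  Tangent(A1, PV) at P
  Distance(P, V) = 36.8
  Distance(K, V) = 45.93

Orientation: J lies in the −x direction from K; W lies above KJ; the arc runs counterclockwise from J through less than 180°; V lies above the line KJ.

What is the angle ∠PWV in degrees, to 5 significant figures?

79.080°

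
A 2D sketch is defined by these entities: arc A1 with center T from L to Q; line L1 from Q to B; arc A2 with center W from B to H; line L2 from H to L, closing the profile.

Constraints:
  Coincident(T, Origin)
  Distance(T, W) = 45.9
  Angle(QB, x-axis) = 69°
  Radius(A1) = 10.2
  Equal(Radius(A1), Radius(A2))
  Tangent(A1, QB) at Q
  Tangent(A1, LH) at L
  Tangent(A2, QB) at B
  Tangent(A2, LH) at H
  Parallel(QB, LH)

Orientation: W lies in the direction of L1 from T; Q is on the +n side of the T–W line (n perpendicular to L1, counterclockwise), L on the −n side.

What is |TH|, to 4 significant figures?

47.02

The slot axis is L1's direction at 69.0°, so u = (cos 69.0°, sin 69.0°) = (0.3584, 0.9336) and n = (−sin 69.0°, cos 69.0°) = (-0.9336, 0.3584). T is at the origin and W lies 45.9 along u from T, so W = 45.9·u = (16.45, 42.85). Tangency of A1 to both parallel lines with radius 10.2 puts Q and L at T ± 10.2·n: Q = (-9.523, 3.655), L = (9.523, -3.655). Equal radii place B and H the same way about W: B = W + 10.2·n = (6.927, 46.51), H = W − 10.2·n = (25.97, 39.20). Then |TH| = |H − T| = 47.02.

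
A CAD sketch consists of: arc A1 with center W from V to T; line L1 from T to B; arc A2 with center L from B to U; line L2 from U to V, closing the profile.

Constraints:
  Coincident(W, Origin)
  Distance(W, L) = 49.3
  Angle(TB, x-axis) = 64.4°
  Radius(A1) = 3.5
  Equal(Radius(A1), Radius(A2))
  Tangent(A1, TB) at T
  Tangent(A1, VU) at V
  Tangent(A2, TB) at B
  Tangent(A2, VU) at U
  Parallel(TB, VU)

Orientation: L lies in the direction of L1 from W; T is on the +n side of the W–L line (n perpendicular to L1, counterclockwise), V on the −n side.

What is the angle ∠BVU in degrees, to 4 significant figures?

8.081°

Tangency of A1 to both parallel lines with radius 3.5 puts T and V at W ± 3.5·n: T = (-3.156, 1.512), V = (3.156, -1.512). Equal radii place B and U the same way about L: B = L + 3.5·n = (18.15, 45.97), U = L − 3.5·n = (24.46, 42.95). Then cos ∠BVU = VB·VU / (|VB||VU|), giving 8.081°.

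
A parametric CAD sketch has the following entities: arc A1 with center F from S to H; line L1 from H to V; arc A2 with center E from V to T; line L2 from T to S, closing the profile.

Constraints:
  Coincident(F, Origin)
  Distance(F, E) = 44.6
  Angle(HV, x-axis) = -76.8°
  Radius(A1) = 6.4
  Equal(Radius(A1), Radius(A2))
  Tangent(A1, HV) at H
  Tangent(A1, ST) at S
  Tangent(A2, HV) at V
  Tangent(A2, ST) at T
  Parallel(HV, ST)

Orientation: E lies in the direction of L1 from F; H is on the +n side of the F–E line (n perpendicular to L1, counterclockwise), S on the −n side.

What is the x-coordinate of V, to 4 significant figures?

16.42

The slot axis is L1's direction at -76.8°, so u = (cos -76.8°, sin -76.8°) = (0.2284, -0.9736) and n = (−sin -76.8°, cos -76.8°) = (0.9736, 0.2284). F is at the origin and E lies 44.6 along u from F, so E = 44.6·u = (10.18, -43.42). Tangency of A1 to both parallel lines with radius 6.4 puts H and S at F ± 6.4·n: H = (6.231, 1.461), S = (-6.231, -1.461). Equal radii place V and T the same way about E: V = E + 6.4·n = (16.42, -41.96), T = E − 6.4·n = (3.954, -44.88). So V.x = 16.42.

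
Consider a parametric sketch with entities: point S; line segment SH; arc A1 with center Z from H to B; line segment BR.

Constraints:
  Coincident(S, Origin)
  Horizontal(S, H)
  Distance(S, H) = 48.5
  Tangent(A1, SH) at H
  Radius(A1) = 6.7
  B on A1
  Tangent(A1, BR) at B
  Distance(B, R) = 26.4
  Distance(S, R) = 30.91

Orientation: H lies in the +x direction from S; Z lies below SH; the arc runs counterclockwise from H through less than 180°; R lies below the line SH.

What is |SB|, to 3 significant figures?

44.1

Checks: |ZH| = 6.700 ✓; |ZB| = 6.700 ✓; ∠(ZB, BR) = 90.00° ✓; |BR| = 26.40 ✓; |SR| = 30.91 ✓.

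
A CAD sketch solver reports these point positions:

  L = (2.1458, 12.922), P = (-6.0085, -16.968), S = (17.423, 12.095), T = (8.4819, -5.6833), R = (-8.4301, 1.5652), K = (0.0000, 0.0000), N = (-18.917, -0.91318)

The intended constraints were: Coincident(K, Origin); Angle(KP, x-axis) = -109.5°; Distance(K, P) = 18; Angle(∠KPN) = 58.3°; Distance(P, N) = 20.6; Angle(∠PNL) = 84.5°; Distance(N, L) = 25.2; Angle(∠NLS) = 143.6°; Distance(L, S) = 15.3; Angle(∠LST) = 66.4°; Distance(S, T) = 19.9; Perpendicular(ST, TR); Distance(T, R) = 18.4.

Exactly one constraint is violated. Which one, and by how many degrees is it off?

Perpendicular(ST, TR) — off by 3.50°.

K = (0.00, 0.00) ✓; KP at -109.5° ✓; |KP| = 18.00 ✓; ∠KPN = 58.30° ✓; |PN| = 20.60 ✓; ∠PNL = 84.50° ✓; |NL| = 25.20 ✓; ∠NLS = 143.6° ✓; |LS| = 15.30 ✓; ∠LST = 66.40° ✓; |ST| = 19.90 ✓; ∠(ST, TR) = 86.50° ✗; |TR| = 18.40 ✓.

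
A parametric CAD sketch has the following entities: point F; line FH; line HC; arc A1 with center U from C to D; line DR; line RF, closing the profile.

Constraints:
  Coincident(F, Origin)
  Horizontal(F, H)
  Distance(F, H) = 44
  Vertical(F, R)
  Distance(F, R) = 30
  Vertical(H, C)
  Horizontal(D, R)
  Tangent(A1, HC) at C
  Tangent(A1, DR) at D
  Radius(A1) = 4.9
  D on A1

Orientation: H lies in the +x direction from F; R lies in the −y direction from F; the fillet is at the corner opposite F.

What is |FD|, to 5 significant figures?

49.283

The virtual corner opposite F is at (44.000, -30.000). A1 meets HC tangentially, so UC is at right angles to HC and A1 meets DR tangentially, so UD is at right angles to DR, with radius 4.9, so the center U sits 4.9 in from both sides at U = (39.100, -25.100). That places the tangent points at C = (44.000, -25.100) on HC and D = (39.100, -30.000) on DR. Then |FD| = |D − F| = 49.283.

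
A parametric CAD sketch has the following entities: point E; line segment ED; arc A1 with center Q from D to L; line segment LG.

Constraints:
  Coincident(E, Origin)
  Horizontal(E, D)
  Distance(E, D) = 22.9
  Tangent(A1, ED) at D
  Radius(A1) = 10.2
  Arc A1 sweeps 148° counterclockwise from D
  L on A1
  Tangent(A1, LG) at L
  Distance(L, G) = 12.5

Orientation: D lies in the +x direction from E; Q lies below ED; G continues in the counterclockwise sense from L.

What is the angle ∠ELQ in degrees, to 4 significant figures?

74.86°

E is at the origin; E and D share the same y with |ED| = 22.9 and D on the +x side, so D = (22.90, 0.000). Since A1 is tangent to ED there, QD ⟂ ED, so Q = D + (0, -10.2) = (22.90, -10.20). On A1, D sits at bearing 90° from Q; a 148° counterclockwise sweep puts L at bearing 238°, so L = Q + 10.2·(cos 238°, sin 238°) = (17.49, -18.85). Then cos ∠ELQ = LE·LQ / (|LE||LQ|), giving 74.86°.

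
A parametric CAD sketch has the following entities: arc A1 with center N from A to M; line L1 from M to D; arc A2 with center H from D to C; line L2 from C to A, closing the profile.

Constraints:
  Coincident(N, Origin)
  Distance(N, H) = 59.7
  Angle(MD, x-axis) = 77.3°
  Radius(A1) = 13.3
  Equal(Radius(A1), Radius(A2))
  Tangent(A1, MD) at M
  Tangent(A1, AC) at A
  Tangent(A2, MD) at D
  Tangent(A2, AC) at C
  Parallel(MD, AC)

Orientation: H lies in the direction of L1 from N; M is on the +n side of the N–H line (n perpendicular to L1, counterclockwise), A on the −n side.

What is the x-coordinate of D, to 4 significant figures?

0.1502

The slot axis is L1's direction at 77.3°, so u = (cos 77.3°, sin 77.3°) = (0.2198, 0.9755) and n = (−sin 77.3°, cos 77.3°) = (-0.9755, 0.2198). N is at the origin and H lies 59.7 along u from N, so H = 59.7·u = (13.12, 58.24). Tangency of A1 to both parallel lines with radius 13.3 puts M and A at N ± 13.3·n: M = (-12.97, 2.924), A = (12.97, -2.924). Equal radii place D and C the same way about H: D = H + 13.3·n = (0.1502, 61.16), C = H − 13.3·n = (26.10, 55.32). So D.x = 0.1502.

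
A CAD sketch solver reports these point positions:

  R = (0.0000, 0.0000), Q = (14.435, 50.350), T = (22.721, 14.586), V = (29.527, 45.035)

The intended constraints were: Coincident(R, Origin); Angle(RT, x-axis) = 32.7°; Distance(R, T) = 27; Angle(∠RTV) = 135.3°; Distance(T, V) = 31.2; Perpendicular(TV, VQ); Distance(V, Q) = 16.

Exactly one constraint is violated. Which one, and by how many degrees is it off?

Perpendicular(TV, VQ) — off by 6.80°.

R = (0.00, 0.00) ✓; RT at 32.70° ✓; |RT| = 27.00 ✓; ∠RTV = 135.3° ✓; |TV| = 31.20 ✓; ∠(TV, VQ) = 83.20° ✗; |VQ| = 16.00 ✓.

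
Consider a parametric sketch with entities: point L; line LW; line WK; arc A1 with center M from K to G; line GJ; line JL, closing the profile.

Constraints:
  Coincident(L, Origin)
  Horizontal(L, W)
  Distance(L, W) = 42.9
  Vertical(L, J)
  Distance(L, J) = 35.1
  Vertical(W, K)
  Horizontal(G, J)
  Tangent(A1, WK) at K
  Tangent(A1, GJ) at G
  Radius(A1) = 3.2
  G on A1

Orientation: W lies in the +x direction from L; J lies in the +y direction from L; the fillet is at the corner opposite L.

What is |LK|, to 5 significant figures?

53.460

The virtual corner opposite L is at (42.900, 35.100). Since A1 is tangent to WK there, MK ⟂ WK and tangency of A1 to GJ means the radius MG is perpendicular to GJ, with radius 3.2, so the center M sits 3.2 in from both sides at M = (39.700, 31.900). That places the tangent points at K = (42.900, 31.900) on WK and G = (39.700, 35.100) on GJ. Then |LK| = |K − L| = 53.460.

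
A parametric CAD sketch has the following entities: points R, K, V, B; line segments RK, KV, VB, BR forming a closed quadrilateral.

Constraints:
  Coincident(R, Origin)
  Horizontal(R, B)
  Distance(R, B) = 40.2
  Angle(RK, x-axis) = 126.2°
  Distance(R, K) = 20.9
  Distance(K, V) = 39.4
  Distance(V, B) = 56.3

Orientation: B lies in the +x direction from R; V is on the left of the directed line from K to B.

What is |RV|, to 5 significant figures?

49.660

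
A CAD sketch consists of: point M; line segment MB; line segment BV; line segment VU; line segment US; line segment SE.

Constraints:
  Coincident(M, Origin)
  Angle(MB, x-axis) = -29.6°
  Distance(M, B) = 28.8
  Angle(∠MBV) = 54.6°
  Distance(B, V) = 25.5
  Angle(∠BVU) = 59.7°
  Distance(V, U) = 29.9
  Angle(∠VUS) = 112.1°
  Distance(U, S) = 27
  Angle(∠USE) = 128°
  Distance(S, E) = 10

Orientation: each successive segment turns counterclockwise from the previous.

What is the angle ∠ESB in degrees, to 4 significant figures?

66.39°

M is at the origin; MB runs at -29.6° with length 28.8, so B = (25.04, -14.23). ∠MBV = 54.6° gives BV at 95.80° from the x-axis; with |BV| = 25.5, V = (22.46, 11.14). ∠BVU = 59.7° gives VU at -143.9° from the x-axis; with |VU| = 29.9, U = (-1.694, -6.473). ∠VUS = 112.1° gives US at -76.00° from the x-axis; with |US| = 27.0, S = (4.838, -32.67). ∠USE = 128.0° gives SE at -24.00° from the x-axis; with |SE| = 10.0, E = (13.97, -36.74). Then cos ∠ESB = SE·SB / (|SE||SB|), giving 66.39°.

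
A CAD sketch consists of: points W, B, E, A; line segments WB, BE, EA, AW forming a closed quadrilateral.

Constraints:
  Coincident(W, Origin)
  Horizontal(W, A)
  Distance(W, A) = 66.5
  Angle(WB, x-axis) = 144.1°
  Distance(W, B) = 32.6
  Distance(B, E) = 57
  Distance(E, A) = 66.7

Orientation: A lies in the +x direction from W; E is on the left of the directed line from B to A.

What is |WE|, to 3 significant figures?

54.1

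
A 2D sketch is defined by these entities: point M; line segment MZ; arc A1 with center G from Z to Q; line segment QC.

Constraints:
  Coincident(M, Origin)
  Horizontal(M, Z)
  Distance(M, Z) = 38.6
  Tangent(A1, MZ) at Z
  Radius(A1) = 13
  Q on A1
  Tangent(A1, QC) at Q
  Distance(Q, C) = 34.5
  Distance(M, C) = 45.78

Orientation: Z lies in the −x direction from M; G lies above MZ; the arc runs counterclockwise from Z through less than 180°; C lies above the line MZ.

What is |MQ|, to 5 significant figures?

27.752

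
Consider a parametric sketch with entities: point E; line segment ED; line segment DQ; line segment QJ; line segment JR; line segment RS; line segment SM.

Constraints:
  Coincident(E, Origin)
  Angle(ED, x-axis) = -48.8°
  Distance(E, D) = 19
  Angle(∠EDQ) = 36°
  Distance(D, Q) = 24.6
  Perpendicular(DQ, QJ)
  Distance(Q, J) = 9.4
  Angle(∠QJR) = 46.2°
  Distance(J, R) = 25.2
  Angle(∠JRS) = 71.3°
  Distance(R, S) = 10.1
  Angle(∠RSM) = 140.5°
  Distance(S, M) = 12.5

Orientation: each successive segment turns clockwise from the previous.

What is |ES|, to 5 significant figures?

23.874

E is at the origin; ED runs at -48.8° with length 19.0, so D = (12.515, -14.296). ∠EDQ = 36.0° gives DQ at 167.20° from the x-axis; with |DQ| = 24.6, Q = (-11.474, -8.8458). The perpendicularity gives QJ at right angles to DQ, so QJ runs at 77.200°; with |QJ| = 9.4, J = (-9.3910, 0.32061). ∠QJR = 46.2° gives JR at -56.600° from the x-axis; with |JR| = 25.2, R = (4.4811, -20.718). ∠JRS = 71.3° gives RS at -165.30° from the x-axis; with |RS| = 10.1, S = (-5.2883, -23.281). Then |ES| = |S − E| = 23.874.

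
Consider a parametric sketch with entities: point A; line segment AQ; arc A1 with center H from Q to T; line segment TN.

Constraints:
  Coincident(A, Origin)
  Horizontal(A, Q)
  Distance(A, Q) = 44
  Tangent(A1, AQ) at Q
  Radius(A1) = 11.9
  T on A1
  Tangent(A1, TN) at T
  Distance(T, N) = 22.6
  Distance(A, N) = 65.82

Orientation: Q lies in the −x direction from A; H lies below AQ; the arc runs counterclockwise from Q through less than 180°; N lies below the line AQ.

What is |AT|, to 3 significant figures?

57.1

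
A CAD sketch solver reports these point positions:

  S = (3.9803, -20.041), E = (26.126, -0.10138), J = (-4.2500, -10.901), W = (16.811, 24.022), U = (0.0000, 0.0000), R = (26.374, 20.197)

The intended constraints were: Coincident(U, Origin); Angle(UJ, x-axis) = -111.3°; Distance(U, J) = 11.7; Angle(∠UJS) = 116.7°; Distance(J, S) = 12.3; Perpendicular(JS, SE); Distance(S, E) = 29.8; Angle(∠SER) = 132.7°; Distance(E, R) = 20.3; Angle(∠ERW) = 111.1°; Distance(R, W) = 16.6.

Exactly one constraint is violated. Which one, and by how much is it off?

Distance(R, W) = 16.6 — off by 6.30.

U = (0.00, 0.00) ✓; UJ at -111.3° ✓; |UJ| = 11.70 ✓; ∠UJS = 116.7° ✓; |JS| = 12.30 ✓; ∠(JS, SE) = 90.00° ✓; |SE| = 29.80 ✓; ∠SER = 132.7° ✓; |ER| = 20.30 ✓; ∠ERW = 111.1° ✓; |RW| = 10.30 ✗.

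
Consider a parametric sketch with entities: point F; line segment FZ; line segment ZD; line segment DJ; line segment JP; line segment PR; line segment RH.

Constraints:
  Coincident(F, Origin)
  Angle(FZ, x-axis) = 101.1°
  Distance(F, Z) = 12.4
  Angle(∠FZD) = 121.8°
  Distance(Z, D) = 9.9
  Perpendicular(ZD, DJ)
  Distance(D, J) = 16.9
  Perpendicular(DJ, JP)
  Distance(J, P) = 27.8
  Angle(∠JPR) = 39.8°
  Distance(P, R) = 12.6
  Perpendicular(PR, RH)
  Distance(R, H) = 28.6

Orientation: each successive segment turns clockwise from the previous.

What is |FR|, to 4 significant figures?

2.397

DJ is perpendicular to JP, so JP runs at -137.1°; with |JP| = 27.8, P = (-3.996, -12.40). ∠JPR = 39.8° gives PR at 82.70° from the x-axis; with |PR| = 12.6, R = (-2.395, 0.1010). Then |FR| = |R − F| = 2.397.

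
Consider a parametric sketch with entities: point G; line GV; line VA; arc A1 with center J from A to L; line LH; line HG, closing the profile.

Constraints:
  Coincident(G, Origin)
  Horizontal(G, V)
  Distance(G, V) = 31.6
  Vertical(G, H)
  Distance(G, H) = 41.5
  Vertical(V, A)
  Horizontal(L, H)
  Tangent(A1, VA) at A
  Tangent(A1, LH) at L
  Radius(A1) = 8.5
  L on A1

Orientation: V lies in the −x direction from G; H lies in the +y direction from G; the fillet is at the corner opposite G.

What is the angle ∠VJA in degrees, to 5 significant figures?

75.556°

G is at the origin; GV is horizontal with |GV| = 31.6 and V on the −x side, so V = (-31.600, 0.0000). GH is vertical with |GH| = 41.5 and H on the +y side, so H = (0.0000, 41.500). The virtual corner opposite G is at (-31.600, 41.500). The tangent condition forces JA to be normal to VA and since A1 is tangent to LH there, JL ⟂ LH, with radius 8.5, so the center J sits 8.5 in from both sides at J = (-23.100, 33.000). That places the tangent points at A = (-31.600, 33.000) on VA and L = (-23.100, 41.500) on LH. Then cos ∠VJA = JV·JA / (|JV||JA|), giving 75.556°.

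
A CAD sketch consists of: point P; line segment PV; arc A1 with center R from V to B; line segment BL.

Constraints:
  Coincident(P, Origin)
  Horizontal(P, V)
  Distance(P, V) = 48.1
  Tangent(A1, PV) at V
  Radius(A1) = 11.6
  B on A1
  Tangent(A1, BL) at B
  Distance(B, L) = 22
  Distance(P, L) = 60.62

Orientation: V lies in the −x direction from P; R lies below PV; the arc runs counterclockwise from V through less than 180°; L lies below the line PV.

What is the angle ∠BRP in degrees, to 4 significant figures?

166.5°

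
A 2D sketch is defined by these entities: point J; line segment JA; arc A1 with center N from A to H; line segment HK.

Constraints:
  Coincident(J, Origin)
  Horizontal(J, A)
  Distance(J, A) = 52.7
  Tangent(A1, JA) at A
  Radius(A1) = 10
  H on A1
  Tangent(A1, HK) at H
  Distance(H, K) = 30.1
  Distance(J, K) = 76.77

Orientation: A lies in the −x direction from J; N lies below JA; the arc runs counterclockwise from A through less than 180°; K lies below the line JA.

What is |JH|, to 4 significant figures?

63.23

J is at the origin; JA is horizontal with |JA| = 52.7 and A on the −x side, so A = (-52.70, 0.000). Since A1 is tangent to JA there, NA ⟂ JA, so N = A + (0, -10) = (-52.70, -10.00). Since NH ⟂ HK (tangency), |NK| = √(10.0² + 30.1²) = 31.72 regardless of where H sits on A1. So K lies on both circle(J, 76.77) and circle(N, 31.72); the below-JA intersection is K = (-66.34, -38.64). H is the foot of the tangent from K: H = (-62.62, -8.765).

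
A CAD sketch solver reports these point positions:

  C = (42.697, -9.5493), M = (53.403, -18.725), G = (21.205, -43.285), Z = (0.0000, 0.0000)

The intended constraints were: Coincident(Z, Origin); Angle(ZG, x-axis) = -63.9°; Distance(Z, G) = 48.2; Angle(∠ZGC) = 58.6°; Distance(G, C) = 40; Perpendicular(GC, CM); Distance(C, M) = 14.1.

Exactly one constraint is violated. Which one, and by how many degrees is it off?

Perpendicular(GC, CM) — off by 8.10°.

Z = (0.00, 0.00) ✓; ZG at -63.90° ✓; |ZG| = 48.20 ✓; ∠ZGC = 58.60° ✓; |GC| = 40.00 ✓; ∠(GC, CM) = 98.10° ✗; |CM| = 14.10 ✓.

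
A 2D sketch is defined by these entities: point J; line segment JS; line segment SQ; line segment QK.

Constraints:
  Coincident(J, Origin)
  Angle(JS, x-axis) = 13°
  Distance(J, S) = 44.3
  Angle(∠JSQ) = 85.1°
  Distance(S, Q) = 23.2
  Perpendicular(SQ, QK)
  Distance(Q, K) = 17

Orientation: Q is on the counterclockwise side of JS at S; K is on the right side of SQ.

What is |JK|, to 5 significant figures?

64.147

J is at the origin; JS runs at 13.0° with length 44.3, so S = 44.3·(cos 13.0°, sin 13.0°) = (43.165, 9.9653). ∠JSQ = 85.1°, so SQ runs at 13.0° + (180° − 85.1°) = 107.90° from the x-axis; with |SQ| = 23.2, Q = S + 23.2·(cos 107.90°, sin 107.90°) = (36.034, 32.042). The perpendicularity gives QK at right angles to SQ; with |QK| = 17.0 on the right of SQ, K = Q + 17.0·(0.95159, 0.30736) = (52.211, 37.267). Then |JK| = |K − J| = 64.147.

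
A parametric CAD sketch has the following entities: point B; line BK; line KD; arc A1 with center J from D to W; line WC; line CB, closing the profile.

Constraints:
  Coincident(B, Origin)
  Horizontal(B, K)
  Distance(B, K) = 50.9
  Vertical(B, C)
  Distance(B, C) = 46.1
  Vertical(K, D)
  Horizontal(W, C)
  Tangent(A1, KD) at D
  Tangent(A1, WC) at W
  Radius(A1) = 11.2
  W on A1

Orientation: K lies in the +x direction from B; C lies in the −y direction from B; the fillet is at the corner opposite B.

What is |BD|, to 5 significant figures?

61.716

B is at the origin; B and K share the same y with |BK| = 50.9 and K on the +x side, so K = (50.900, 0.0000). B and C share the same x with |BC| = 46.1 and C on the −y side, so C = (0.0000, -46.100). The virtual corner opposite B is at (50.900, -46.100). A1 meets KD tangentially, so JD is at right angles to KD and tangency of A1 to WC means the radius JW is perpendicular to WC, with radius 11.2, so the center J sits 11.2 in from both sides at J = (39.700, -34.900). That places the tangent points at D = (50.900, -34.900) on KD and W = (39.700, -46.100) on WC. Then |BD| = |D − B| = 61.716.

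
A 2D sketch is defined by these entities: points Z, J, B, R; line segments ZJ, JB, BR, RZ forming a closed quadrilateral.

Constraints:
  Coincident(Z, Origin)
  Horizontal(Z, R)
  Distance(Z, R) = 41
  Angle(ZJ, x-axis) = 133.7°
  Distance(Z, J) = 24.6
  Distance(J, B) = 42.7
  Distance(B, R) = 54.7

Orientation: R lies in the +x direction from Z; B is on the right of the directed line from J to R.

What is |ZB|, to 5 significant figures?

25.340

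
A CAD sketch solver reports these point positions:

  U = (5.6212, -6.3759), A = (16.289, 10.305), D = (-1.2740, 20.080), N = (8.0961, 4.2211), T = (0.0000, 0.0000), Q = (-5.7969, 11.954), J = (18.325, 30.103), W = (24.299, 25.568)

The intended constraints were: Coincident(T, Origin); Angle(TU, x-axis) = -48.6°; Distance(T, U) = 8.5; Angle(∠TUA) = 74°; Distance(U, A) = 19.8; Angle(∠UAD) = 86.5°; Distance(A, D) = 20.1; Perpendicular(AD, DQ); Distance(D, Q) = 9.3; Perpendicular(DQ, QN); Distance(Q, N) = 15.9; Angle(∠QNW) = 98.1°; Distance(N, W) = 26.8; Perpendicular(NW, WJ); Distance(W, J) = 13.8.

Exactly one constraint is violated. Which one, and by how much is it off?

Distance(W, J) = 13.8 — off by 6.30.

T = (0.00, 0.00) ✓; TU at -48.60° ✓; |TU| = 8.500 ✓; ∠TUA = 74.00° ✓; |UA| = 19.80 ✓; ∠UAD = 86.50° ✓; |AD| = 20.10 ✓; ∠(AD, DQ) = 90.00° ✓; |DQ| = 9.300 ✓; ∠(DQ, QN) = 90.00° ✓; |QN| = 15.90 ✓; ∠QNW = 98.10° ✓; |NW| = 26.80 ✓; ∠(NW, WJ) = 90.00° ✓; |WJ| = 7.500 ✗.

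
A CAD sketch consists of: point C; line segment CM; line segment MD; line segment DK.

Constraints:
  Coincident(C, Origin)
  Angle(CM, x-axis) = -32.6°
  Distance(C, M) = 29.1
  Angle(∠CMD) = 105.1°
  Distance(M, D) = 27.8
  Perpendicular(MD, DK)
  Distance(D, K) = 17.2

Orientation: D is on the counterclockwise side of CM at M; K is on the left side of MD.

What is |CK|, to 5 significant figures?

37.020

C is at the origin; CM runs at -32.6° with length 29.1, so M = 29.1·(cos -32.6°, sin -32.6°) = (24.515, -15.678). ∠CMD = 105.1°, so MD runs at -32.6° + (180° − 105.1°) = 42.300° from the x-axis; with |MD| = 27.8, D = M + 27.8·(cos 42.300°, sin 42.300°) = (45.077, 3.0315). MD is perpendicular to DK; with |DK| = 17.2 on the left of MD, K = D + 17.2·(-0.67301, 0.73963) = (33.501, 15.753). Then |CK| = |K − C| = 37.020.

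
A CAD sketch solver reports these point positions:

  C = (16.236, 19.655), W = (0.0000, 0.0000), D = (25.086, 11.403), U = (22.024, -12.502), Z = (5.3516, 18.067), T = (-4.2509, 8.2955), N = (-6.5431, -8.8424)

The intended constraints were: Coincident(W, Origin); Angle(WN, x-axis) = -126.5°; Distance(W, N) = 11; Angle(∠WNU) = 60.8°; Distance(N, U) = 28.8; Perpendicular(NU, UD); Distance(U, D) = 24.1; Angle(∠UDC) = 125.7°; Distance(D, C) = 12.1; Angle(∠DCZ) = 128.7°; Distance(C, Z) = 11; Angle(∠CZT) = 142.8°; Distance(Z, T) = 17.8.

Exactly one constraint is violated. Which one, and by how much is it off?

Distance(Z, T) = 17.8 — off by 4.10.

W = (0.00, 0.00) ✓; WN at -126.5° ✓; |WN| = 11.00 ✓; ∠WNU = 60.80° ✓; |NU| = 28.80 ✓; ∠(NU, UD) = 90.00° ✓; |UD| = 24.10 ✓; ∠UDC = 125.7° ✓; |DC| = 12.10 ✓; ∠DCZ = 128.7° ✓; |CZ| = 11.00 ✓; ∠CZT = 142.8° ✓; |ZT| = 13.70 ✗.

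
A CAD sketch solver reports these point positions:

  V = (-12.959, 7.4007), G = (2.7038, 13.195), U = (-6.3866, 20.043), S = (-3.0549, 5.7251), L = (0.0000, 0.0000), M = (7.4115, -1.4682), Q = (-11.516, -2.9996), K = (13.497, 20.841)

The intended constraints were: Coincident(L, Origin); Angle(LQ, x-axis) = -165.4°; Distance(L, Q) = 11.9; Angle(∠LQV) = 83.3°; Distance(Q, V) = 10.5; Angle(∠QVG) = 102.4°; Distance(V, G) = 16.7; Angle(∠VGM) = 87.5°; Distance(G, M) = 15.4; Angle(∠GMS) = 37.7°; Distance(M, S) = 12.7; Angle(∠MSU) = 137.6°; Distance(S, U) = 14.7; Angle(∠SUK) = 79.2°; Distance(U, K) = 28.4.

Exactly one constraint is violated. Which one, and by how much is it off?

Distance(U, K) = 28.4 — off by 8.50.

L = (0.00, 0.00) ✓; LQ at -165.4° ✓; |LQ| = 11.90 ✓; ∠LQV = 83.30° ✓; |QV| = 10.50 ✓; ∠QVG = 102.4° ✓; |VG| = 16.70 ✓; ∠VGM = 87.50° ✓; |GM| = 15.40 ✓; ∠GMS = 37.70° ✓; |MS| = 12.70 ✓; ∠MSU = 137.6° ✓; |SU| = 14.70 ✓; ∠SUK = 79.20° ✓; |UK| = 19.90 ✗.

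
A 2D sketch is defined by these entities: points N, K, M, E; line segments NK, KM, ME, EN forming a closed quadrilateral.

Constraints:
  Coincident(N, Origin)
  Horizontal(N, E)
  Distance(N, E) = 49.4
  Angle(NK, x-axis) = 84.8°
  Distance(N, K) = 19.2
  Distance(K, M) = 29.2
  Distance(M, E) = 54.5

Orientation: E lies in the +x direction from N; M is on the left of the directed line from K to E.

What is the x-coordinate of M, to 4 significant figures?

17.14

Checks: |KM| = 29.20 ✓; |ME| = 54.50 ✓.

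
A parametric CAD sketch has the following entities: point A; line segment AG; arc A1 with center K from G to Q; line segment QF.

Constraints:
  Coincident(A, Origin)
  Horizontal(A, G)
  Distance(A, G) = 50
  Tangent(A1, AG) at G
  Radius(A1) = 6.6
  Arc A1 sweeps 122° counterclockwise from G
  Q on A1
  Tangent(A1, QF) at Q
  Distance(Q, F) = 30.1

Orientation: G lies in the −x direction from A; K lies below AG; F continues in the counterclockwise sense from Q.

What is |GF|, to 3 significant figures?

37.1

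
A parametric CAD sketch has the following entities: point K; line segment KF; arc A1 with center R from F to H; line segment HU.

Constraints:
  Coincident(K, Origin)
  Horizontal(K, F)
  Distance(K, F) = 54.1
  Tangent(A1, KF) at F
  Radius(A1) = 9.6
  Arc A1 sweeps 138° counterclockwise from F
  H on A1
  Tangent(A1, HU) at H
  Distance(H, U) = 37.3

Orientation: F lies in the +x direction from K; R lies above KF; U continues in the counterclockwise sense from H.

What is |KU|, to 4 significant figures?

53.05

K is at the origin; K and F share the same y with |KF| = 54.1 and F on the +x side, so F = (54.10, 0.000). The tangent condition forces RF to be normal to KF, so R = F + (0, 9.6) = (54.10, 9.600). On A1, F sits at bearing -90° from R; a 138° counterclockwise sweep puts H at bearing 48°, so H = R + 9.6·(cos 48°, sin 48°) = (60.52, 16.73). Tangency of A1 to HU means the radius RH is perpendicular to HU, so HU runs along (−sin 48°, cos 48°); with |HU| = 37.3, U = (32.80, 41.69). Then |KU| = |U − K| = 53.05.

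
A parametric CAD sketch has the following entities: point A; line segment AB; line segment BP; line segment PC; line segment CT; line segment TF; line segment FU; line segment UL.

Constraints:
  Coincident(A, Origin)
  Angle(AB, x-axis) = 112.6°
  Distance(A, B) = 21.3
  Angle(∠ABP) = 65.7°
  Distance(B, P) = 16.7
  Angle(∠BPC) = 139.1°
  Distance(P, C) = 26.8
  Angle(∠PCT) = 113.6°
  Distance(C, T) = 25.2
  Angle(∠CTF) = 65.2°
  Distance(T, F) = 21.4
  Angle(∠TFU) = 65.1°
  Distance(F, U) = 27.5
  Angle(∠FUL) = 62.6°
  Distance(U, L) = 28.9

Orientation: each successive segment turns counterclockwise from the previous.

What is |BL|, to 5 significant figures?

58.312

A is at the origin; AB runs at 112.6° with length 21.3, so B = (-8.1855, 19.664). ∠ABP = 65.7° gives BP at -133.10° from the x-axis; with |BP| = 16.7, P = (-19.596, 7.4707). ∠BPC = 139.1° gives PC at -92.200° from the x-axis; with |PC| = 26.8, C = (-20.625, -19.310). ∠PCT = 113.6° gives CT at -25.800° from the x-axis; with |CT| = 25.2, T = (2.0631, -30.277). ∠CTF = 65.2° gives TF at 89.000° from the x-axis; with |TF| = 21.4, F = (2.4366, -8.8807). ∠TFU = 65.1° gives FU at -156.10° from the x-axis; with |FU| = 27.5, U = (-22.705, -20.022). ∠FUL = 62.6° gives UL at -38.700° from the x-axis; with |UL| = 28.9, L = (-0.15099, -38.092). Then |BL| = |L − B| = 58.312.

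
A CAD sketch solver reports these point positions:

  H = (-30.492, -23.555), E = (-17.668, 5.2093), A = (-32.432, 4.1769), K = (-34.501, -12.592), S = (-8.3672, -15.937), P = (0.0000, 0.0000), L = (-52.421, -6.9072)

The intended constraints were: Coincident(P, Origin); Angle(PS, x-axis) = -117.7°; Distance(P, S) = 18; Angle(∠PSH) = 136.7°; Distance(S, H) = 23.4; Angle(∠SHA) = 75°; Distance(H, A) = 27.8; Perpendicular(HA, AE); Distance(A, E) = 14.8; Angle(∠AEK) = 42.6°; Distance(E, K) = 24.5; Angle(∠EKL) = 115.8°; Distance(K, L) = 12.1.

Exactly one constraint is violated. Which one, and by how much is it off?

Distance(K, L) = 12.1 — off by 6.70.

P = (0.00, 0.00) ✓; PS at -117.7° ✓; |PS| = 18.00 ✓; ∠PSH = 136.7° ✓; |SH| = 23.40 ✓; ∠SHA = 75.00° ✓; |HA| = 27.80 ✓; ∠(HA, AE) = 90.00° ✓; |AE| = 14.80 ✓; ∠AEK = 42.60° ✓; |EK| = 24.50 ✓; ∠EKL = 115.8° ✓; |KL| = 18.80 ✗.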